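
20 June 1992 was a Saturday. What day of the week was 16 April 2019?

Tuesday

Day-of-year of June 20, 1992: 172.
Day-of-year of April 16, 2019: 106.
1992 has 366 days, so 366 − 172 = 194 days remain in 1992.
Full years 1993–2018: 20 common + 6 leap = 20×365 + 6×366 = 9496 days.
Total: 194 + 9496 + 106 = 9796 days.
9796 mod 7 = 3, so 3 days after Saturday is Tuesday.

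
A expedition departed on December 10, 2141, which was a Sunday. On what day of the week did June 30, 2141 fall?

Count forward from the earlier date (June 30, 2141) to the later (December 10, 2141):
June 2141: 30 − 30 = 0 days remain.
Then July (31), August (31), September (30), October (31), November (30): 31 + 31 + 30 + 31 + 30 = 153 days.
December 1–10, 2141: 10 days.
Total: 0 + 153 + 10 = 163 days.
163 mod 7 = 2, so 2 days before Sunday is Friday.

Friday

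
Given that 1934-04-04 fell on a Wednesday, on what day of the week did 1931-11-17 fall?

Count forward from the earlier date (November 17, 1931) to the later (April 4, 1934):
Day-of-year of November 17, 1931: 321.
Day-of-year of April 4, 1934: 94.
1931 has 365 days, so 365 − 321 = 44 days remain in 1931.
Full years: 1932: 366; 1933: 365. Sum = 731.
Total: 44 + 731 + 94 = 869 days.
869 mod 7 = 1, so 1 day before Wednesday is Tuesday.

Tuesday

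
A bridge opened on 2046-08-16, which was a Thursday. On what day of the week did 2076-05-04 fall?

Monday

From August 16, 2046 to August 16, 2075: 29 years, of which 7 contain a Feb 29 — 22×365 + 7×366 = 10592 days.
August 2075: 31 − 16 = 15 days remain.
Then September (30), October (31), November (30), December (31), January (31), February 2076 (29), March (31), April (30): 30 + 31 + 30 + 31 + 31 + 29 + 31 + 30 = 243 days.
May 1–4, 2076: 4 days.
Residual: 262 days.
Total: 10854 days.
10854 mod 7 = 4, so 4 days after Thursday is Monday.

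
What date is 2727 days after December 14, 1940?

June 2, 1948

Count 2727 days after December 14, 1940:
From December 14, 1940 to December 14, 1947: 7 years, of which 1 contains a Feb 29 — 6×365 + 1×366 = 2556 days.
December 1947: 31 − 14 = 17 days remain.
Then January (31), February 1948 (29), March (31), April (30), May (31): 31 + 29 + 31 + 30 + 31 = 152 days.
June 1–2, 1948: 2 days.
Residual: 171 days.
Total: 2727 days.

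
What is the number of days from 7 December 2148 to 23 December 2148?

16

Within December 2148: 23 − 7 = 16 days.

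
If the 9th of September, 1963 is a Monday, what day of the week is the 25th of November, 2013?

Day-of-year of September 9, 1963: 252.
Day-of-year of November 25, 2013: 329.
1963 has 365 days, so 365 − 252 = 113 days remain in 1963.
Full years 1964–2012: 36 common + 13 leap = 36×365 + 13×366 = 17898 days.
Total: 113 + 17898 + 329 = 18340 days.
18340 is a multiple of 7, so the 25th of November, 2013 falls on the same weekday: Monday.

Monday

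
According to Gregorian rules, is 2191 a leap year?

No

2191 is not a leap year.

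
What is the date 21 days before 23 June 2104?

2 June 2104

Count 21 days before June 23, 2104:
Within June 2104: 23 − 2 = 21 days.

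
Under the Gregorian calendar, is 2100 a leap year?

No

2100 is not a leap year (divisible by 100 but not 400).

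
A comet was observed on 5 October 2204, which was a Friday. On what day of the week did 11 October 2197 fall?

Count forward from the earlier date (October 11, 2197) to the later (October 5, 2204):
Day-of-year of October 11, 2197: 284.
Day-of-year of October 5, 2204: 279.
2197 has 365 days, so 365 − 284 = 81 days remain in 2197.
Full years: 2198: 365; 2199: 365; 2200: 365; 2201: 365; 2202: 365; 2203: 365. Sum = 2190.
Total: 81 + 2190 + 279 = 2550 days.
2550 mod 7 = 2, so 2 days before Friday is Wednesday.

Wednesday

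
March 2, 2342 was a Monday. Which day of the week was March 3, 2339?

Friday

Count forward from the earlier date (March 3, 2339) to the later (March 2, 2342):
March 3, 2339 → March 3, 2340: 366 days (2340 is a leap year).
March 3, 2340 → March 3, 2341: 365 days.
March 2341: 31 − 3 = 28 days remain.
Then 11 full months totalling 334 days.
March 1–2, 2342: 2 days.
Residual: 364 days.
Total: 1095 days.
1095 mod 7 = 3, so 3 days before Monday is Friday.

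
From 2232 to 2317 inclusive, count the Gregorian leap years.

21

Years divisible by 4: 2232, 2236, …, 2316 — 22 in all.
Of these, 2300 is divisible by 100 but not 400, so not leap.
Leap years: 22 − 1 = 21.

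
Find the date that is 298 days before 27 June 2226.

2 September 2225

Count 298 days before June 27, 2226:
September 2225: 30 − 2 = 28 days remain.
Then October (31), November (30), December (31), January (31), February 2226 (28), March (31), April (30), May (31): 31 + 30 + 31 + 31 + 28 + 31 + 30 + 31 = 243 days.
June 1–27, 2226: 27 days.
Total: 28 + 243 + 27 = 298 days.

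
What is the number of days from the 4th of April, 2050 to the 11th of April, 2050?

Within April 2050: 11 − 4 = 7 days.

7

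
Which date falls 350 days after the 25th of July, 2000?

the 10th of July, 2001

Count 350 days after July 25, 2000:
July 2000: 31 − 25 = 6 days remain.
Then 11 full months totalling 334 days.
July 1–10, 2001: 10 days.
Residual: 350 days.
Total: 350 days.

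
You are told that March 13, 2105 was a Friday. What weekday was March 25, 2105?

Wednesday

Within March 2105: 25 − 13 = 12 days.
12 mod 7 = 5, so 5 days after Friday is Wednesday.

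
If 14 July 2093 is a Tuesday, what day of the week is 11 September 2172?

Day-of-year of July 14, 2093: 195.
Day-of-year of September 11, 2172: 255.
2093 has 365 days, so 365 − 195 = 170 days remain in 2093.
Full years 2094–2171: 60 common + 18 leap = 60×365 + 18×366 = 28488 days.
Total: 170 + 28488 + 255 = 28913 days.
28913 mod 7 = 3, so 3 days after Tuesday is Friday.

Friday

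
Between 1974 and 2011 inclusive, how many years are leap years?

9

Years divisible by 4 in [1974, 2011]: 1976, 1980, 1984, 1988, 1992, 1996, 2000, 2004, 2008.
2000 is divisible by 400, so still leap.
No century exceptions apply. Count: 9.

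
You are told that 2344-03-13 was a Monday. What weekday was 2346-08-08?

Thursday

March 13, 2344 → March 13, 2345: 365 days.
March 13, 2345 → March 13, 2346: 365 days.
March 2346: 31 − 13 = 18 days remain.
Then April (30), May (31), June (30), July (31): 30 + 31 + 30 + 31 = 122 days.
August 1–8, 2346: 8 days.
Residual: 148 days.
Total: 878 days.
878 mod 7 = 3, so 3 days after Monday is Thursday.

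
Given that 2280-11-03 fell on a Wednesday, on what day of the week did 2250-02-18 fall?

Monday

Count forward from the earlier date (February 18, 2250) to the later (November 3, 2280):
From February 18, 2250 to February 18, 2280: 30 years, of which 7 contain a Feb 29 — 23×365 + 7×366 = 10957 days.
February 2280: 29 − 18 = 11 days remain (2280 is a leap year, so February has 29 days).
Then March (31), April (30), May (31), June (30), July (31), August (31), September (30), October (31): 31 + 30 + 31 + 30 + 31 + 31 + 30 + 31 = 245 days.
November 1–3, 2280: 3 days.
Residual: 259 days.
Total: 11216 days.
11216 mod 7 = 2, so 2 days before Wednesday is Monday.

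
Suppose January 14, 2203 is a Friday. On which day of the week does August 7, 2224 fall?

Saturday

Day-of-year of January 14, 2203: 14.
Day-of-year of August 7, 2224: 220.
2203 has 365 days, so 365 − 14 = 351 days remain in 2203.
Full years 2204–2223: 15 common + 5 leap = 15×365 + 5×366 = 7305 days.
Total: 351 + 7305 + 220 = 7876 days.
7876 mod 7 = 1, so 1 day after Friday is Saturday.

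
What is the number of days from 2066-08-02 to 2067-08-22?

August 2, 2066 → August 2, 2067: 365 days.
Within August 2067: 22 − 2 = 20 days.
Total: 385 days.

385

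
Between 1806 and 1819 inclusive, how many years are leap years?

Years divisible by 4 in [1806, 1819]: 1808, 1812, 1816.
No century exceptions apply. Count: 3.

3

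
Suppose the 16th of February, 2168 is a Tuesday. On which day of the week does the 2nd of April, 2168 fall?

February 2168: 29 − 16 = 13 days remain (2168 is a leap year, so February has 29 days).
Then March (31): 31 days.
April 1–2, 2168: 2 days.
Total: 13 + 31 + 2 = 46 days.
46 mod 7 = 4, so 4 days after Tuesday is Saturday.

Saturday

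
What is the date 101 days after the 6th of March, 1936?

the 15th of June, 1936

Count 101 days after March 6, 1936:
March 1936: 31 − 6 = 25 days remain.
Then April (30), May (31): 30 + 31 = 61 days.
June 1–15, 1936: 15 days.
Total: 25 + 61 + 15 = 101 days.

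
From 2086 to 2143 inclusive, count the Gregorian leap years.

13

Years divisible by 4: 2088, 2092, …, 2140 — 14 in all.
Of these, 2100 is divisible by 100 but not 400, so not leap.
Leap years: 14 − 1 = 13.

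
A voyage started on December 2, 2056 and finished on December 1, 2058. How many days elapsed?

December 2, 2056 → December 2, 2057: 365 days.
December 2057: 31 − 2 = 29 days remain.
Then 11 full months totalling 334 days.
December 1, 2058: 1 day.
Residual: 364 days.
Total: 729 days.

729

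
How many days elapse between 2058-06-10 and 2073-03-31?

Day-of-year of June 10, 2058: 161.
Day-of-year of March 31, 2073: 90.
2058 has 365 days, so 365 − 161 = 204 days remain in 2058.
Full years 2059–2072: 10 common + 4 leap = 10×365 + 4×366 = 5114 days.
Total: 204 + 5114 + 90 = 5408 days.

5408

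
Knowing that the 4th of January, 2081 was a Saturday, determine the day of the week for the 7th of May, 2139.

Thursday

From January 4, 2081 to January 4, 2139: 58 years, of which 13 contain a Feb 29 — 45×365 + 13×366 = 21183 days.
(2100 is not a leap year (divisible by 100 but not 400).)
January 2139: 31 − 4 = 27 days remain.
Then February 2139 (28), March (31), April (30): 28 + 31 + 30 = 89 days.
May 1–7, 2139: 7 days.
Residual: 123 days.
Total: 21306 days.
21306 mod 7 = 5, so 5 days after Saturday is Thursday.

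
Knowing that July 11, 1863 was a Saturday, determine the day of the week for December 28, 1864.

Wednesday

July 1863: 31 − 11 = 20 days remain.
Then 16 full months totalling 488 days.
December 1–28, 1864: 28 days.
Total: 20 + 488 + 28 = 536 days.
536 mod 7 = 4, so 4 days after Saturday is Wednesday.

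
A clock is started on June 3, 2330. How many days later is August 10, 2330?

June 2330: 30 − 3 = 27 days remain.
Then July (31): 31 days.
August 1–10, 2330: 10 days.
Total: 27 + 31 + 10 = 68 days.

68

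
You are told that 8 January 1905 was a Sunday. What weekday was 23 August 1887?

Tuesday

Count forward from the earlier date (August 23, 1887) to the later (January 8, 1905):
Day-of-year of August 23, 1887: 235.
Day-of-year of January 8, 1905: 8.
1887 has 365 days, so 365 − 235 = 130 days remain in 1887.
Full years 1888–1904: 13 common + 4 leap = 13×365 + 4×366 = 6209 days.
Total: 130 + 6209 + 8 = 6347 days.
6347 mod 7 = 5, so 5 days before Sunday is Tuesday.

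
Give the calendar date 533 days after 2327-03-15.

2328-08-29

Count 533 days after March 15, 2327:
Day-of-year of March 15, 2327: 74.
Day-of-year of August 29, 2328: 242.
2327 has 365 days, so 365 − 74 = 291 days remain in 2327.
Total: 291 + 242 = 533 days.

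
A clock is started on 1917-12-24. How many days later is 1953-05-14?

Day-of-year of December 24, 1917: 358.
Day-of-year of May 14, 1953: 134.
1917 has 365 days, so 365 − 358 = 7 days remain in 1917.
Full years 1918–1952: 26 common + 9 leap = 26×365 + 9×366 = 12784 days.
Total: 7 + 12784 + 134 = 12925 days.

12925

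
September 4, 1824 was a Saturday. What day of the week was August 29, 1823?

Count forward from the earlier date (August 29, 1823) to the later (September 4, 1824):
August 1823: 31 − 29 = 2 days remain.
Then 12 full months totalling 366 days.
September 1–4, 1824: 4 days.
Total: 2 + 366 + 4 = 372 days.
372 mod 7 = 1, so 1 day before Saturday is Friday.

Friday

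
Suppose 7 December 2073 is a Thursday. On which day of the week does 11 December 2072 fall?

Count forward from the earlier date (December 11, 2072) to the later (December 7, 2073):
December 2072: 31 − 11 = 20 days remain.
Then 11 full months totalling 334 days.
December 1–7, 2073: 7 days.
Total: 20 + 334 + 7 = 361 days.
361 mod 7 = 4, so 4 days before Thursday is Sunday.

Sunday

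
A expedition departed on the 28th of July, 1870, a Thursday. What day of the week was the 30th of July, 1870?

Saturday

Within July 1870: 30 − 28 = 2 days.
2 mod 7 = 2, so 2 days after Thursday is Saturday.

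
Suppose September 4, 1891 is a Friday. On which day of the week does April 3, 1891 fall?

Count forward from the earlier date (April 3, 1891) to the later (September 4, 1891):
April 1891: 30 − 3 = 27 days remain.
Then May (31), June (30), July (31), August (31): 31 + 30 + 31 + 31 = 123 days.
September 1–4, 1891: 4 days.
Total: 27 + 123 + 4 = 154 days.
154 is a multiple of 7, so April 3, 1891 falls on the same weekday: Friday.

Friday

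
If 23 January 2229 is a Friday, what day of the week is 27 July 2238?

From January 23, 2229 to January 23, 2238: 9 years, of which 2 contain a Feb 29 — 7×365 + 2×366 = 3287 days.
January 2238: 31 − 23 = 8 days remain.
Then February 2238 (28), March (31), April (30), May (31), June (30): 28 + 31 + 30 + 31 + 30 = 150 days.
July 1–27, 2238: 27 days.
Residual: 185 days.
Total: 3472 days.
3472 is a multiple of 7, so 27 July 2238 falls on the same weekday: Friday.

Friday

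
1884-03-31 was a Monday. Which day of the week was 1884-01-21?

Monday

Count forward from the earlier date (January 21, 1884) to the later (March 31, 1884):
January 1884: 31 − 21 = 10 days remain.
Then February 1884 (29): 29 days.
March 1–31, 1884: 31 days.
Total: 10 + 29 + 31 = 70 days.
70 is a multiple of 7, so 1884-01-21 falls on the same weekday: Monday.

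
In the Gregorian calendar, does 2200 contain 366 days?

2200 is not a leap year (divisible by 100 but not 400).

No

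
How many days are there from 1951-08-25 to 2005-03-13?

19559

Day-of-year of August 25, 1951: 237.
Day-of-year of March 13, 2005: 72.
1951 has 365 days, so 365 − 237 = 128 days remain in 1951.
Full years 1952–2004: 39 common + 14 leap = 39×365 + 14×366 = 19359 days.
Total: 128 + 19359 + 72 = 19559 days.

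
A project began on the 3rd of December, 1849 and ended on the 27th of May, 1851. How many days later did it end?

December 1849: 31 − 3 = 28 days remain.
Then 16 full months totalling 485 days.
May 1–27, 1851: 27 days.
Total: 28 + 485 + 27 = 540 days.

540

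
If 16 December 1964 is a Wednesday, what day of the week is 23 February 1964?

Count forward from the earlier date (February 23, 1964) to the later (December 16, 1964):
February 1964: 29 − 23 = 6 days remain (1964 is a leap year, so February has 29 days).
Then 9 full months totalling 275 days.
December 1–16, 1964: 16 days.
Total: 6 + 275 + 16 = 297 days.
297 mod 7 = 3, so 3 days before Wednesday is Sunday.

Sunday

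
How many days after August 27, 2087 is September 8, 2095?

From August 27, 2087 to August 27, 2095: 8 years, of which 2 contain a Feb 29 — 6×365 + 2×366 = 2922 days.
August 2095: 31 − 27 = 4 days remain.
September 1–8, 2095: 8 days.
Residual: 12 days.
Total: 2934 days.

2934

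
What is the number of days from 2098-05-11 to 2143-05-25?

From May 11, 2098 to May 11, 2143: 45 years, of which 10 contain a Feb 29 — 35×365 + 10×366 = 16435 days.
(2100 is not a leap year (divisible by 100 but not 400).)
Within May 2143: 25 − 11 = 14 days.
Total: 16449 days.

16449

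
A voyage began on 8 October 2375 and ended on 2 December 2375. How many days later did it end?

October 2375: 31 − 8 = 23 days remain.
Then November (30): 30 days.
December 1–2, 2375: 2 days.
Total: 23 + 30 + 2 = 55 days.

55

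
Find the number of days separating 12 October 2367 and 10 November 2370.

October 12, 2367 → October 12, 2368: 366 days (2368 is a leap year).
October 12, 2368 → October 12, 2369: 365 days.
October 12, 2369 → October 12, 2370: 365 days.
October 2370: 31 − 12 = 19 days remain.
November 1–10, 2370: 10 days.
Residual: 29 days.
Total: 1125 days.

1125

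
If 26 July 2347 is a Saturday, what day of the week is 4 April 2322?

Tuesday

Count forward from the earlier date (April 4, 2322) to the later (July 26, 2347):
Day-of-year of April 4, 2322: 94.
Day-of-year of July 26, 2347: 207.
2322 has 365 days, so 365 − 94 = 271 days remain in 2322.
Full years 2323–2346: 18 common + 6 leap = 18×365 + 6×366 = 8766 days.
Total: 271 + 8766 + 207 = 9244 days.
9244 mod 7 = 4, so 4 days before Saturday is Tuesday.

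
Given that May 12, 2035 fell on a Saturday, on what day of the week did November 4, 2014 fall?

Count forward from the earlier date (November 4, 2014) to the later (May 12, 2035):
From November 4, 2014 to November 4, 2034: 20 years, of which 5 contain a Feb 29 — 15×365 + 5×366 = 7305 days.
November 2034: 30 − 4 = 26 days remain.
Then December (31), January (31), February 2035 (28), March (31), April (30): 31 + 31 + 28 + 31 + 30 = 151 days.
May 1–12, 2035: 12 days.
Residual: 189 days.
Total: 7494 days.
7494 mod 7 = 4, so 4 days before Saturday is Tuesday.

Tuesday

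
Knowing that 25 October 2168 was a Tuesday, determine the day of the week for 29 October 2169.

October 25, 2168 → October 25, 2169: 365 days.
Within October 2169: 29 − 25 = 4 days.
Total: 369 days.
369 mod 7 = 5, so 5 days after Tuesday is Sunday.

Sunday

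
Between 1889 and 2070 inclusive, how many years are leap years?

Years divisible by 4: 1892, 1896, …, 2068 — 45 in all.
Of these, 1900 is divisible by 100 but not 400, so not leap.
2000 is divisible by 400, so still leap.
Leap years: 45 − 1 = 44.

44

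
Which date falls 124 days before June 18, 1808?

February 15, 1808

Count 124 days before June 18, 1808:
February 1808: 29 − 15 = 14 days remain (1808 is a leap year, so February has 29 days).
Then March (31), April (30), May (31): 31 + 30 + 31 = 92 days.
June 1–18, 1808: 18 days.
Total: 14 + 92 + 18 = 124 days.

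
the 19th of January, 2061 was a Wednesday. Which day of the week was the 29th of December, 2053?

Monday

Count forward from the earlier date (December 29, 2053) to the later (January 19, 2061):
Day-of-year of December 29, 2053: 363.
Day-of-year of January 19, 2061: 19.
2053 has 365 days, so 365 − 363 = 2 days remain in 2053.
Full years 2054–2060: 5 common + 2 leap = 5×365 + 2×366 = 2557 days.
Total: 2 + 2557 + 19 = 2578 days.
2578 mod 7 = 2, so 2 days before Wednesday is Monday.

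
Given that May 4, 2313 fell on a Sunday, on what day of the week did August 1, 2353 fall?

Saturday

Day-of-year of May 4, 2313: 124.
Day-of-year of August 1, 2353: 213.
2313 has 365 days, so 365 − 124 = 241 days remain in 2313.
Full years 2314–2352: 29 common + 10 leap = 29×365 + 10×366 = 14245 days.
Total: 241 + 14245 + 213 = 14699 days.
14699 mod 7 = 6, so 6 days after Sunday is Saturday.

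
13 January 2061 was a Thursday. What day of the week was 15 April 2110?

Tuesday

Day-of-year of January 13, 2061: 13.
Day-of-year of April 15, 2110: 105.
2061 has 365 days, so 365 − 13 = 352 days remain in 2061.
Full years 2062–2109: 37 common + 11 leap = 37×365 + 11×366 = 17531 days.
Total: 352 + 17531 + 105 = 17988 days.
17988 mod 7 = 5, so 5 days after Thursday is Tuesday.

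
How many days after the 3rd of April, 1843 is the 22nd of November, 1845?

964

April 3, 1843 → April 3, 1844: 366 days (1844 is a leap year).
April 3, 1844 → April 3, 1845: 365 days.
April 1845: 30 − 3 = 27 days remain.
Then May (31), June (30), July (31), August (31), September (30), October (31): 31 + 30 + 31 + 31 + 30 + 31 = 184 days.
November 1–22, 1845: 22 days.
Residual: 233 days.
Total: 964 days.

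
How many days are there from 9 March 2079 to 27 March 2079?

Within March 2079: 27 − 9 = 18 days.

18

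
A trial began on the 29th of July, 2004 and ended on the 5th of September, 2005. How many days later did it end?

403

July 29, 2004 → July 29, 2005: 365 days.
July 2005: 31 − 29 = 2 days remain.
Then August (31): 31 days.
September 1–5, 2005: 5 days.
Residual: 38 days.
Total: 403 days.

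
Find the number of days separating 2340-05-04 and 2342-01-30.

May 2340: 31 − 4 = 27 days remain.
Then 19 full months totalling 579 days.
January 1–30, 2342: 30 days.
Total: 27 + 579 + 30 = 636 days.

636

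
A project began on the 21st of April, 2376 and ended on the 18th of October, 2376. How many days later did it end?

April 2376: 30 − 21 = 9 days remain.
Then May (31), June (30), July (31), August (31), September (30): 31 + 30 + 31 + 31 + 30 = 153 days.
October 1–18, 2376: 18 days.
Total: 9 + 153 + 18 = 180 days.

180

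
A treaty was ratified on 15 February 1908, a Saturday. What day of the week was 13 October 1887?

Thursday

Count forward from the earlier date (October 13, 1887) to the later (February 15, 1908):
Day-of-year of October 13, 1887: 286.
Day-of-year of February 15, 1908: 46.
1887 has 365 days, so 365 − 286 = 79 days remain in 1887.
Full years 1888–1907: 16 common + 4 leap = 16×365 + 4×366 = 7304 days.
Total: 79 + 7304 + 46 = 7429 days.
7429 mod 7 = 2, so 2 days before Saturday is Thursday.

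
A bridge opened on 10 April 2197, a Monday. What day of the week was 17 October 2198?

Wednesday

April 2197: 30 − 10 = 20 days remain.
Then 17 full months totalling 518 days.
October 1–17, 2198: 17 days.
Total: 20 + 518 + 17 = 555 days.
555 mod 7 = 2, so 2 days after Monday is Wednesday.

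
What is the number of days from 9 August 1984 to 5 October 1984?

August 1984: 31 − 9 = 22 days remain.
Then September (30): 30 days.
October 1–5, 1984: 5 days.
Total: 22 + 30 + 5 = 57 days.

57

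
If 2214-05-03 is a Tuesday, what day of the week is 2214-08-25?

Thursday

May 2214: 31 − 3 = 28 days remain.
Then June (30), July (31): 30 + 31 = 61 days.
August 1–25, 2214: 25 days.
Total: 28 + 61 + 25 = 114 days.
114 mod 7 = 2, so 2 days after Tuesday is Thursday.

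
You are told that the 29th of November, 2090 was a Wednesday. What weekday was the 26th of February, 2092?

Tuesday

Day-of-year of November 29, 2090: 333.
Day-of-year of February 26, 2092: 57.
2090 has 365 days, so 365 − 333 = 32 days remain in 2090.
Full years: 2091: 365. Sum = 365.
Total: 32 + 365 + 57 = 454 days.
454 mod 7 = 6, so 6 days after Wednesday is Tuesday.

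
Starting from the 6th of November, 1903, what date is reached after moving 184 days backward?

the 6th of May, 1903

Count 184 days before November 6, 1903:
May 1903: 31 − 6 = 25 days remain.
Then June (30), July (31), August (31), September (30), October (31): 30 + 31 + 31 + 30 + 31 = 153 days.
November 1–6, 1903: 6 days.
Total: 25 + 153 + 6 = 184 days.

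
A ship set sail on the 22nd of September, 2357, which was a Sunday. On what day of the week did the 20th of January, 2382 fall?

Wednesday

Day-of-year of September 22, 2357: 265.
Day-of-year of January 20, 2382: 20.
2357 has 365 days, so 365 − 265 = 100 days remain in 2357.
Full years 2358–2381: 18 common + 6 leap = 18×365 + 6×366 = 8766 days.
Total: 100 + 8766 + 20 = 8886 days.
8886 mod 7 = 3, so 3 days after Sunday is Wednesday.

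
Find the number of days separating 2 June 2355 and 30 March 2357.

667

June 2355: 30 − 2 = 28 days remain.
Then 20 full months totalling 609 days.
March 1–30, 2357: 30 days.
Total: 28 + 609 + 30 = 667 days.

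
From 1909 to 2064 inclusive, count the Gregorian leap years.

Years divisible by 4: 1912, 1916, …, 2064 — 39 in all.
2000 is divisible by 400, so still leap.
No century exceptions apply. Count: 39.

39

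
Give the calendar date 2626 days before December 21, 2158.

October 13, 2151

Count 2626 days before December 21, 2158:
From October 13, 2151 to October 13, 2158: 7 years, of which 2 contain a Feb 29 — 5×365 + 2×366 = 2557 days.
October 2158: 31 − 13 = 18 days remain.
Then November (30): 30 days.
December 1–21, 2158: 21 days.
Residual: 69 days.
Total: 2626 days.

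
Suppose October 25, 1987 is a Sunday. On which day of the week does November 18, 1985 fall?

Monday

Count forward from the earlier date (November 18, 1985) to the later (October 25, 1987):
November 18, 1985 → November 18, 1986: 365 days.
November 1986: 30 − 18 = 12 days remain.
Then 10 full months totalling 304 days.
October 1–25, 1987: 25 days.
Residual: 341 days.
Total: 706 days.
706 mod 7 = 6, so 6 days before Sunday is Monday.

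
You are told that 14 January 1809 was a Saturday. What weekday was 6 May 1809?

Saturday

January 1809: 31 − 14 = 17 days remain.
Then February 1809 (28), March (31), April (30): 28 + 31 + 30 = 89 days.
May 1–6, 1809: 6 days.
Total: 17 + 89 + 6 = 112 days.
112 is a multiple of 7, so 6 May 1809 falls on the same weekday: Saturday.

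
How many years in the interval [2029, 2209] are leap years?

Years divisible by 4: 2032, 2036, …, 2208 — 45 in all.
Of these, 2100, 2200 are divisible by 100 but not 400, so not leap.
Leap years: 45 − 2 = 43.

43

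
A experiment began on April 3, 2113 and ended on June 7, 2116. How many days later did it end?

1161

April 3, 2113 → April 3, 2114: 365 days.
April 3, 2114 → April 3, 2115: 365 days.
April 3, 2115 → April 3, 2116: 366 days (2116 is a leap year).
April 2116: 30 − 3 = 27 days remain.
Then May (31): 31 days.
June 1–7, 2116: 7 days.
Residual: 65 days.
Total: 1161 days.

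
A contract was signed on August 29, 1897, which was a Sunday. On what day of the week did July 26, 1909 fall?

Monday

Day-of-year of August 29, 1897: 241.
Day-of-year of July 26, 1909: 207.
1897 has 365 days, so 365 − 241 = 124 days remain in 1897.
Full years 1898–1908: 9 common + 2 leap = 9×365 + 2×366 = 4017 days.
Total: 124 + 4017 + 207 = 4348 days.
4348 mod 7 = 1, so 1 day after Sunday is Monday.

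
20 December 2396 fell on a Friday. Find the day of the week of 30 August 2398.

Day-of-year of December 20, 2396: 355.
Day-of-year of August 30, 2398: 242.
2396 has 366 days, so 366 − 355 = 11 days remain in 2396.
Full years: 2397: 365. Sum = 365.
Total: 11 + 365 + 242 = 618 days.
618 mod 7 = 2, so 2 days after Friday is Sunday.

Sunday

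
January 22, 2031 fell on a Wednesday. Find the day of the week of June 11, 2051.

Day-of-year of January 22, 2031: 22.
Day-of-year of June 11, 2051: 162.
2031 has 365 days, so 365 − 22 = 343 days remain in 2031.
Full years 2032–2050: 14 common + 5 leap = 14×365 + 5×366 = 6940 days.
Total: 343 + 6940 + 162 = 7445 days.
7445 mod 7 = 4, so 4 days after Wednesday is Sunday.

Sunday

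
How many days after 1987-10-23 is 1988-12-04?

408

October 23, 1987 → October 23, 1988: 366 days (1988 is a leap year).
October 1988: 31 − 23 = 8 days remain.
Then November (30): 30 days.
December 1–4, 1988: 4 days.
Residual: 42 days.
Total: 408 days.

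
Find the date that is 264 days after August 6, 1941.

April 27, 1942

Count 264 days after August 6, 1941:
Day-of-year of August 6, 1941: 218.
Day-of-year of April 27, 1942: 117.
1941 has 365 days, so 365 − 218 = 147 days remain in 1941.
Total: 147 + 117 = 264 days.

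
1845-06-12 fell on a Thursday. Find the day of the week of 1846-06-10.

June 1845: 30 − 12 = 18 days remain.
Then 11 full months totalling 335 days.
June 1–10, 1846: 10 days.
Total: 18 + 335 + 10 = 363 days.
363 mod 7 = 6, so 6 days after Thursday is Wednesday.

Wednesday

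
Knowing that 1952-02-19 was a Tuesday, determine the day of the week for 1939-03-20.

Count forward from the earlier date (March 20, 1939) to the later (February 19, 1952):
From March 20, 1939 to March 20, 1951: 12 years, of which 3 contain a Feb 29 — 9×365 + 3×366 = 4383 days.
March 1951: 31 − 20 = 11 days remain.
Then 10 full months totalling 306 days.
February 1–19, 1952: 19 days (1952 is a leap year).
Residual: 336 days.
Total: 4719 days.
4719 mod 7 = 1, so 1 day before Tuesday is Monday.

Monday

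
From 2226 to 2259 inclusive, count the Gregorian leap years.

8

Years divisible by 4 in [2226, 2259]: 2228, 2232, 2236, 2240, 2244, 2248, 2252, 2256.
No century exceptions apply. Count: 8.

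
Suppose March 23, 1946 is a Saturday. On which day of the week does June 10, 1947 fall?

Day-of-year of March 23, 1946: 82.
Day-of-year of June 10, 1947: 161.
1946 has 365 days, so 365 − 82 = 283 days remain in 1946.
Total: 283 + 161 = 444 days.
444 mod 7 = 3, so 3 days after Saturday is Tuesday.

Tuesday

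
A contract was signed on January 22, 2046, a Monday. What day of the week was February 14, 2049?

Day-of-year of January 22, 2046: 22.
Day-of-year of February 14, 2049: 45.
2046 has 365 days, so 365 − 22 = 343 days remain in 2046.
Full years: 2047: 365; 2048: 366. Sum = 731.
Total: 343 + 731 + 45 = 1119 days.
1119 mod 7 = 6, so 6 days after Monday is Sunday.

Sunday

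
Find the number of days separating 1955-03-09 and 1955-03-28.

Within March 1955: 28 − 9 = 19 days.

19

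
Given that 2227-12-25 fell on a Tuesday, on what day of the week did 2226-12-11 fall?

Count forward from the earlier date (December 11, 2226) to the later (December 25, 2227):
December 11, 2226 → December 11, 2227: 365 days.
Within December 2227: 25 − 11 = 14 days.
Total: 379 days.
379 mod 7 = 1, so 1 day before Tuesday is Monday.

Monday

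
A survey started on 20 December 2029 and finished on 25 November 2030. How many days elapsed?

340

Day-of-year of December 20, 2029: 354.
Day-of-year of November 25, 2030: 329.
2029 has 365 days, so 365 − 354 = 11 days remain in 2029.
Total: 11 + 329 = 340 days.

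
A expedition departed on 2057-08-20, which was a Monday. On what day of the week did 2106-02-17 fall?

Day-of-year of August 20, 2057: 232.
Day-of-year of February 17, 2106: 48.
2057 has 365 days, so 365 − 232 = 133 days remain in 2057.
Full years 2058–2105: 37 common + 11 leap = 37×365 + 11×366 = 17531 days.
Total: 133 + 17531 + 48 = 17712 days.
17712 mod 7 = 2, so 2 days after Monday is Wednesday.

Wednesday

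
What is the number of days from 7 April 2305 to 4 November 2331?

From April 7, 2305 to April 7, 2331: 26 years, of which 6 contain a Feb 29 — 20×365 + 6×366 = 9496 days.
April 2331: 30 − 7 = 23 days remain.
Then May (31), June (30), July (31), August (31), September (30), October (31): 31 + 30 + 31 + 31 + 30 + 31 = 184 days.
November 1–4, 2331: 4 days.
Residual: 211 days.
Total: 9707 days.

9707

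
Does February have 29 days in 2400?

2400 is a leap year (divisible by 400).

Yes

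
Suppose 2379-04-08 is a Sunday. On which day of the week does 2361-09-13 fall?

Count forward from the earlier date (September 13, 2361) to the later (April 8, 2379):
From September 13, 2361 to September 13, 2378: 17 years, of which 4 contain a Feb 29 — 13×365 + 4×366 = 6209 days.
September 2378: 30 − 13 = 17 days remain.
Then October (31), November (30), December (31), January (31), February 2379 (28), March (31): 31 + 30 + 31 + 31 + 28 + 31 = 182 days.
April 1–8, 2379: 8 days.
Residual: 207 days.
Total: 6416 days.
6416 mod 7 = 4, so 4 days before Sunday is Wednesday.

Wednesday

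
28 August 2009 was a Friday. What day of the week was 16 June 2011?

August 28, 2009 → August 28, 2010: 365 days.
August 2010: 31 − 28 = 3 days remain.
Then 9 full months totalling 273 days.
June 1–16, 2011: 16 days.
Residual: 292 days.
Total: 657 days.
657 mod 7 = 6, so 6 days after Friday is Thursday.

Thursday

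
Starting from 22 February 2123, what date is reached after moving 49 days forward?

12 April 2123

Count 49 days after February 22, 2123:
February 2123: 28 − 22 = 6 days remain (2123 is not a leap year, so February has 28 days).
Then March (31): 31 days.
April 1–12, 2123: 12 days.
Total: 6 + 31 + 12 = 49 days.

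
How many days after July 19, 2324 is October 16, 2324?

July 2324: 31 − 19 = 12 days remain.
Then August (31), September (30): 31 + 30 = 61 days.
October 1–16, 2324: 16 days.
Total: 12 + 61 + 16 = 89 days.

89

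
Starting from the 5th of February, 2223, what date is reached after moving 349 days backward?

the 21st of February, 2222

Count 349 days before February 5, 2223:
February 2222: 28 − 21 = 7 days remain (2222 is not a leap year, so February has 28 days).
Then 11 full months totalling 337 days.
February 1–5, 2223: 5 days (2223 is not a leap year).
Residual: 349 days.
Total: 349 days.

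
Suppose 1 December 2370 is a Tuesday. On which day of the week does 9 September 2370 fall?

Wednesday

Count forward from the earlier date (September 9, 2370) to the later (December 1, 2370):
September 2370: 30 − 9 = 21 days remain.
Then October (31), November (30): 31 + 30 = 61 days.
December 1, 2370: 1 day.
Total: 21 + 61 + 1 = 83 days.
83 mod 7 = 6, so 6 days before Tuesday is Wednesday.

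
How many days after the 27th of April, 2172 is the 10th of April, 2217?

From April 27, 2172 to April 27, 2216: 44 years, of which 10 contain a Feb 29 — 34×365 + 10×366 = 16070 days.
(2200 is not a leap year (divisible by 100 but not 400).)
April 2216: 30 − 27 = 3 days remain.
Then 11 full months totalling 335 days.
April 1–10, 2217: 10 days.
Residual: 348 days.
Total: 16418 days.

16418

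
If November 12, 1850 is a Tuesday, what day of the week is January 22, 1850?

Count forward from the earlier date (January 22, 1850) to the later (November 12, 1850):
January 1850: 31 − 22 = 9 days remain.
Then 9 full months totalling 273 days.
November 1–12, 1850: 12 days.
Total: 9 + 273 + 12 = 294 days.
294 is a multiple of 7, so January 22, 1850 falls on the same weekday: Tuesday.

Tuesday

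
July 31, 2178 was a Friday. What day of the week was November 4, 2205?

From July 31, 2178 to July 31, 2205: 27 years, of which 6 contain a Feb 29 — 21×365 + 6×366 = 9861 days.
(2200 is not a leap year (divisible by 100 but not 400).)
July 2205: 31 − 31 = 0 days remain.
Then August (31), September (30), October (31): 31 + 30 + 31 = 92 days.
November 1–4, 2205: 4 days.
Residual: 96 days.
Total: 9957 days.
9957 mod 7 = 3, so 3 days after Friday is Monday.

Monday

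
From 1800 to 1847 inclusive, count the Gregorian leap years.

11

Years divisible by 4 in [1800, 1847]: 1800, 1804, 1808, 1812, 1816, 1820, 1824, 1828, 1832, 1836, 1840, 1844.
Of these, 1800 is divisible by 100 but not 400, so not leap.
Leap years: 12 − 1 = 11.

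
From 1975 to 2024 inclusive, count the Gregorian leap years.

13

Years divisible by 4: 1976, 1980, …, 2024 — 13 in all.
2000 is divisible by 400, so still leap.
No century exceptions apply. Count: 13.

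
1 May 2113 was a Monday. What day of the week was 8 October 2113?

Sunday

May 2113: 31 − 1 = 30 days remain.
Then June (30), July (31), August (31), September (30): 30 + 31 + 31 + 30 = 122 days.
October 1–8, 2113: 8 days.
Total: 30 + 122 + 8 = 160 days.
160 mod 7 = 6, so 6 days after Monday is Sunday.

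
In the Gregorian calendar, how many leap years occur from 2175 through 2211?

Years divisible by 4 in [2175, 2211]: 2176, 2180, 2184, 2188, 2192, 2196, 2200, 2204, 2208.
Of these, 2200 is divisible by 100 but not 400, so not leap.
Leap years: 9 − 1 = 8.

8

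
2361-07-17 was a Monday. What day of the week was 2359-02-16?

Monday

Count forward from the earlier date (February 16, 2359) to the later (July 17, 2361):
Day-of-year of February 16, 2359: 47.
Day-of-year of July 17, 2361: 198.
2359 has 365 days, so 365 − 47 = 318 days remain in 2359.
Full years: 2360: 366. Sum = 366.
Total: 318 + 366 + 198 = 882 days.
882 is a multiple of 7, so 2359-02-16 falls on the same weekday: Monday.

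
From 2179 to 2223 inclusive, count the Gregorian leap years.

10

Years divisible by 4 in [2179, 2223]: 2180, 2184, 2188, 2192, 2196, 2200, 2204, 2208, 2212, 2216, 2220.
Of these, 2200 is divisible by 100 but not 400, so not leap.
Leap years: 11 − 1 = 10.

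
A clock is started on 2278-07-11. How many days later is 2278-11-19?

131

July 2278: 31 − 11 = 20 days remain.
Then August (31), September (30), October (31): 31 + 30 + 31 = 92 days.
November 1–19, 2278: 19 days.
Total: 20 + 92 + 19 = 131 days.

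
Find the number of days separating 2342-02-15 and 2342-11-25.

February 2342: 28 − 15 = 13 days remain (2342 is not a leap year, so February has 28 days).
Then March (31), April (30), May (31), June (30), July (31), August (31), September (30), October (31): 31 + 30 + 31 + 30 + 31 + 31 + 30 + 31 = 245 days.
November 1–25, 2342: 25 days.
Total: 13 + 245 + 25 = 283 days.

283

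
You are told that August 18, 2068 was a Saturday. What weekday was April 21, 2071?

Day-of-year of August 18, 2068: 231.
Day-of-year of April 21, 2071: 111.
2068 has 366 days, so 366 − 231 = 135 days remain in 2068.
Full years: 2069: 365; 2070: 365. Sum = 730.
Total: 135 + 730 + 111 = 976 days.
976 mod 7 = 3, so 3 days after Saturday is Tuesday.

Tuesday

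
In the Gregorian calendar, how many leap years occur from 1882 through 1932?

12

Years divisible by 4: 1884, 1888, …, 1932 — 13 in all.
Of these, 1900 is divisible by 100 but not 400, so not leap.
Leap years: 13 − 1 = 12.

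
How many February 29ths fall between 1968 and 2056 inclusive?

Years divisible by 4: 1968, 1972, …, 2056 — 23 in all.
2000 is divisible by 400, so still leap.
No century exceptions apply. Count: 23.

23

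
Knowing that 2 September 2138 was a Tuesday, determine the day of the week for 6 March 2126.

Wednesday

Count forward from the earlier date (March 6, 2126) to the later (September 2, 2138):
Day-of-year of March 6, 2126: 65.
Day-of-year of September 2, 2138: 245.
2126 has 365 days, so 365 − 65 = 300 days remain in 2126.
Full years 2127–2137: 8 common + 3 leap = 8×365 + 3×366 = 4018 days.
Total: 300 + 4018 + 245 = 4563 days.
4563 mod 7 = 6, so 6 days before Tuesday is Wednesday.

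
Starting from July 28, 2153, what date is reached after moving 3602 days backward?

September 17, 2143

Count 3602 days before July 28, 2153:
Day-of-year of September 17, 2143: 260.
Day-of-year of July 28, 2153: 209.
2143 has 365 days, so 365 − 260 = 105 days remain in 2143.
Full years 2144–2152: 6 common + 3 leap = 6×365 + 3×366 = 3288 days.
Total: 105 + 3288 + 209 = 3602 days.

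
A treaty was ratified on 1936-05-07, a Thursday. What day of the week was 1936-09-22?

May 1936: 31 − 7 = 24 days remain.
Then June (30), July (31), August (31): 30 + 31 + 31 = 92 days.
September 1–22, 1936: 22 days.
Total: 24 + 92 + 22 = 138 days.
138 mod 7 = 5, so 5 days after Thursday is Tuesday.

Tuesday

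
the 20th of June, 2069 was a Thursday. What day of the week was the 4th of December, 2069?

June 2069: 30 − 20 = 10 days remain.
Then July (31), August (31), September (30), October (31), November (30): 31 + 31 + 30 + 31 + 30 = 153 days.
December 1–4, 2069: 4 days.
Total: 10 + 153 + 4 = 167 days.
167 mod 7 = 6, so 6 days after Thursday is Wednesday.

Wednesday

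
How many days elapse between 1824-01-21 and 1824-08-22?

January 1824: 31 − 21 = 10 days remain.
Then February 1824 (29), March (31), April (30), May (31), June (30), July (31): 29 + 31 + 30 + 31 + 30 + 31 = 182 days.
August 1–22, 1824: 22 days.
Total: 10 + 182 + 22 = 214 days.

214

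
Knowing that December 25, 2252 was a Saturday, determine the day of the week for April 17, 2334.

Day-of-year of December 25, 2252: 360.
Day-of-year of April 17, 2334: 107.
2252 has 366 days, so 366 − 360 = 6 days remain in 2252.
Full years 2253–2333: 62 common + 19 leap = 62×365 + 19×366 = 29584 days.
Total: 6 + 29584 + 107 = 29697 days.
29697 mod 7 = 3, so 3 days after Saturday is Tuesday.

Tuesday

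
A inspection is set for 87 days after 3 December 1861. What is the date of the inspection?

28 February 1862

Count 87 days after December 3, 1861:
December 1861: 31 − 3 = 28 days remain.
Then January (31): 31 days.
February 1–28, 1862: 28 days (1862 is not a leap year).
Residual: 87 days.
Total: 87 days.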